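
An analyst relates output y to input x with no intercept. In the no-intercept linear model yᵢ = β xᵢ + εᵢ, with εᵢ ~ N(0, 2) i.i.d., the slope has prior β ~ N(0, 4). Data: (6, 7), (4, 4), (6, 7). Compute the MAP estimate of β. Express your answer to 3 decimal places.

β̂_MAP = 1.130

log p(β | y) = −Σ(yᵢ − βxᵢ)²/(2·2) − β²/(2·4) + const.
Setting the derivative to zero: Σxᵢ(yᵢ − βxᵢ)/2 − β/4 = 0, so β = Σxᵢyᵢ / (Σxᵢ² + σ²/τ²).
Σxᵢyᵢ = 6·7 + 4·4 + 6·7 = 100; Σxᵢ² = 88; σ²/τ² = 0.5.
β̂_MAP = 100 / (88 + 0.5) = 100/88.5 ≈ 1.130.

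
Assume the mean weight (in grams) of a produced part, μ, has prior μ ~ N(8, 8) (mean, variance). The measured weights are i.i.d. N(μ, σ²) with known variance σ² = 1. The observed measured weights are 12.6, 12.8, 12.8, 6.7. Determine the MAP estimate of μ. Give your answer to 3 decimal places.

μ̂_MAP = 11.127

n = 4; x̄ = (12.6 + 12.8 + 12.8 + 6.7)/4 = 44.9/4 = 11.225.
For a Normal prior and Normal likelihood with known variance, the posterior is Normal; its mode equals its mean, the precision-weighted average.
Prior precision 1/σ₀² = 1/8 = 0.125; data precision n/σ² = 4/1 = 4.
μ̂ = (0.125·8 + 4·11.225) / (0.125 + 4) = 45.9/4.125 = 612/55 ≈ 11.127.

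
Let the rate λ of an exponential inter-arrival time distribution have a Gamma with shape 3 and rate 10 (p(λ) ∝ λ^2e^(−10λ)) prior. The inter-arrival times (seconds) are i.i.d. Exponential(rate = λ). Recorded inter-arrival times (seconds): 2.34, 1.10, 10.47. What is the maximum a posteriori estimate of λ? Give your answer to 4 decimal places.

The Exponential(rate=λ) likelihood is ∝ λ^n e^(−λΣtᵢ). Here n = 3 and Σtᵢ = 2.34 + 1.10 + 10.47 = 13.91.
Posterior ∝ λ^2e^(−10λ) · λ^3e^(−13.91λ) = λ^5e^(−23.91λ), i.e. Gamma(6, 23.91).
Mode = (a−1)/b = 5/23.91 ≈ 0.2091.

λ̂_MAP = 0.2091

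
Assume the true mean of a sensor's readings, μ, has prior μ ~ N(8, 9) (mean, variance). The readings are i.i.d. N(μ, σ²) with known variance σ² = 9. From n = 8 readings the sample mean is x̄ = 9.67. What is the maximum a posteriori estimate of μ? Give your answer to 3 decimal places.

μ̂_MAP = 9.484

n = 8, x̄ = 9.67.
For a Normal prior and Normal likelihood with known variance, the posterior is Normal; its mode equals its mean, the precision-weighted average.
Prior precision 1/σ₀² = 1/9; data precision n/σ² = 8/9.
μ̂ = ((1/9)·8 + (8/9)·9.67) / (1/9 + 8/9) = (2134/225)/1 = 2134/225 ≈ 9.484.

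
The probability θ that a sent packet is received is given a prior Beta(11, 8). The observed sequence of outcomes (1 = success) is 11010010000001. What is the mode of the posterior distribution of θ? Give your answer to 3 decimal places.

Prior: Beta(11, 8).
Data: 5 successes in 14 trials (from the sequence). The binomial likelihood contributes θ^5(1−θ)^9, so the posterior is Beta(11+5, 8+9) = Beta(16, 17).
For Beta(a, b) with a, b > 1 the mode is (a−1)/(a+b−2) = 15/31 ≈ 0.484.

θ̂_MAP = 0.484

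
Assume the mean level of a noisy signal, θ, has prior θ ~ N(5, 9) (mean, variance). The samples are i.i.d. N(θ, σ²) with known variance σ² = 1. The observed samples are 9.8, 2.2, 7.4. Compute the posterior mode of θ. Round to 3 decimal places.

n = 3; x̄ = (9.8 + 2.2 + 7.4)/3 = 19.4/3 = 97/15 ≈ 6.4667.
For a Normal prior and Normal likelihood with known variance, the posterior is Normal; its mode equals its mean, the precision-weighted average.
Prior precision 1/σ₀² = 1/9; data precision n/σ² = 3/1 = 3.
θ̂ = ((1/9)·5 + 3·(97/15)) / (1/9 + 3) = (898/45)/(28/9) = 449/70 ≈ 6.414.

θ̂_MAP = 6.414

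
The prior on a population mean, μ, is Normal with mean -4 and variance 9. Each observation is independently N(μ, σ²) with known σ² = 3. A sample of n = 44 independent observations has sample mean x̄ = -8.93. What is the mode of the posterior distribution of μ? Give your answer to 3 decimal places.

n = 44, x̄ = -8.93.
For a Normal prior and Normal likelihood with known variance, the posterior is Normal; its mode equals its mean, the precision-weighted average.
Prior precision 1/σ₀² = 1/9; data precision n/σ² = 44/3.
μ̂ = ((1/9)·(-4) + (44/3)·(-8.93)) / (1/9 + 44/3) = (-29569/225)/(133/9) = -29569/3325 ≈ -8.893.

μ̂_MAP = -8.893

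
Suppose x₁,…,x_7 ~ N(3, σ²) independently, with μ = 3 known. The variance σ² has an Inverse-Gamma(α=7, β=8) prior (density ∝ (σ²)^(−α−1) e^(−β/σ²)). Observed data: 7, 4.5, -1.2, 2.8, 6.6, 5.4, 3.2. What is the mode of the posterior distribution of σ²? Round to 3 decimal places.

Sum of squared deviations about the known mean: SS = (7−3)² + (4.5−3)² + (-1.2−3)² + (2.8−3)² + (6.6−3)² + (5.4−3)² + (3.2−3)² = 54.69.
The Normal likelihood contributes (σ²)^(−n/2) exp(−SS/(2σ²)), so the posterior is Inverse-Gamma(α + n/2, β + SS/2) = Inverse-Gamma(10.5, 35.345).
The mode of Inverse-Gamma(a, b) is b/(a+1) = 35.345/11.5 ≈ 3.073.

σ̂²_MAP = 3.073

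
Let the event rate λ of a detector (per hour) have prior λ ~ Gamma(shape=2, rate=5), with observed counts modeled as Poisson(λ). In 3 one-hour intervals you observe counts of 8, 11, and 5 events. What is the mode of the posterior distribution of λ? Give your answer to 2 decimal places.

Σxᵢ = 8+11+5 = 24, with n = 3.
Posterior ∝ λe^(−5λ) · λ^24e^(−3λ) = λ^25e^(−8λ), i.e. Gamma(shape=26, rate=8).
The mode of a Gamma(a, b) with a ≥ 1 (shape–rate) is (a−1)/b = 25/8 ≈ 3.13.

λ̂_MAP = 3.13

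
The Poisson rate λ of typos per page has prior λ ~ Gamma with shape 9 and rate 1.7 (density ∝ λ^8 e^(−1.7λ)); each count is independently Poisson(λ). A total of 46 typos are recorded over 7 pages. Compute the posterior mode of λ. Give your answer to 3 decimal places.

λ̂_MAP = 6.207

Σxᵢ = 46, n = 7.
Posterior ∝ λ^8e^(−1.7λ) · λ^46e^(−7λ) = λ^54e^(−8.7λ), i.e. Gamma(shape=55, rate=8.7).
The mode of a Gamma(a, b) with a ≥ 1 (shape–rate) is (a−1)/b = 54/8.7 ≈ 6.207.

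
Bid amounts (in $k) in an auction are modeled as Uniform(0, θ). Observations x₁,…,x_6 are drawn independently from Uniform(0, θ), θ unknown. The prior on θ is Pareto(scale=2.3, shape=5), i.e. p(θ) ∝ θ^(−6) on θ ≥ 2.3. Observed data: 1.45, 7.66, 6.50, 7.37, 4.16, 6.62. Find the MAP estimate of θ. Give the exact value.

The Uniform(0, θ) likelihood is θ^(−n) for θ ≥ max(xᵢ), zero otherwise. Here max(xᵢ) = 7.66.
Posterior ∝ θ^(−6) · θ^(−6) = θ^(−12) on θ ≥ max(2.3, 7.66) = 7.66.
This density is strictly decreasing in θ, so the posterior mode lies at the lower boundary of the support.

θ̂_MAP = 7.66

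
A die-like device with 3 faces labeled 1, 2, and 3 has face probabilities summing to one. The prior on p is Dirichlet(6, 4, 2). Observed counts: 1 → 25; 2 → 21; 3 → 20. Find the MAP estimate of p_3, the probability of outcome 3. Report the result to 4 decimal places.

MAP estimate: 0.2800

The posterior is Dirichlet(αᵢ + nᵢ) = Dirichlet(31, 25, 22).
For a Dirichlet(a₁,…,a_K) with all aᵢ > 1, the mode has j-th component (aⱼ − 1)/(Σaᵢ − K).
Here Σaᵢ = 78 and K = 3, so p_3 = (22 − 1)/(78 − 3) = 21/75 ≈ 0.2800.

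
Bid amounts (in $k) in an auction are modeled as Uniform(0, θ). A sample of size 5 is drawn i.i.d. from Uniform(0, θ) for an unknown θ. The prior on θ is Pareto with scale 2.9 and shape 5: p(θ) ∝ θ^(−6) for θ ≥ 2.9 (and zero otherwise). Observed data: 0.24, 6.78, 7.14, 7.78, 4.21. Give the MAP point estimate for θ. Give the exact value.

The Uniform(0, θ) likelihood is θ^(−n) for θ ≥ max(xᵢ), zero otherwise. Here max(xᵢ) = 7.78.
Posterior ∝ θ^(−6) · θ^(−5) = θ^(−11) on θ ≥ max(2.9, 7.78) = 7.78.
This density is strictly decreasing in θ, so the posterior mode lies at the lower boundary of the support.

θ̂_MAP = 7.78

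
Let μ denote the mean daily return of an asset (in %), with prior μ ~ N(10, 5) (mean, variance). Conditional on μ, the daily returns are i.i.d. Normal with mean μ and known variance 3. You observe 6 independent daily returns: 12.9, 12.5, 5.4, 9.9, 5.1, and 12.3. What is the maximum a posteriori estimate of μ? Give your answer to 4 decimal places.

μ̂_MAP = 9.7121

n = 6; x̄ = (12.9 + 12.5 + 5.4 + 9.9 + 5.1 + 12.3)/6 = 58.1/6 = 581/60 ≈ 9.6833.
For a Normal prior and Normal likelihood with known variance, the posterior is Normal; its mode equals its mean, the precision-weighted average.
Prior precision 1/σ₀² = 1/5 = 0.2; data precision n/σ² = 6/3 = 2.
μ̂ = (0.2·10 + 2·(581/60)) / (0.2 + 2) = (641/30)/2.2 = 641/66 ≈ 9.7121.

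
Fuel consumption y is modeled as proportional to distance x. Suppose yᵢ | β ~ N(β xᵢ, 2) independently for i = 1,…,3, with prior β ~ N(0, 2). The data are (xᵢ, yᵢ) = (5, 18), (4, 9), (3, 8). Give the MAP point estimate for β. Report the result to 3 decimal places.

β̂_MAP = 2.941

log p(β | y) = −Σ(yᵢ − βxᵢ)²/(2·2) − β²/(2·2) + const.
Setting the derivative to zero: Σxᵢ(yᵢ − βxᵢ)/2 − β/2 = 0, so β = Σxᵢyᵢ / (Σxᵢ² + σ²/τ²).
Σxᵢyᵢ = 5·18 + 4·9 + 3·8 = 150; Σxᵢ² = 50; σ²/τ² = 1.
β̂_MAP = 150 / (50 + 1) = 150/51 ≈ 2.941.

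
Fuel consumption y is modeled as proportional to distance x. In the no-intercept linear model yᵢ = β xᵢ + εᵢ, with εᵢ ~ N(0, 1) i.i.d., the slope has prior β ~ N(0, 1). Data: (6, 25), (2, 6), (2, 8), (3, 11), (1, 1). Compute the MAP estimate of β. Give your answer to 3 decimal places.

log p(β | y) = −Σ(yᵢ − βxᵢ)²/(2·1) − β²/(2·1) + const.
Setting the derivative to zero: Σxᵢ(yᵢ − βxᵢ)/1 − β/1 = 0, so β = Σxᵢyᵢ / (Σxᵢ² + σ²/τ²).
Σxᵢyᵢ = 6·25 + 2·6 + 2·8 + 3·11 + 1·1 = 212; Σxᵢ² = 54; σ²/τ² = 1.
β̂_MAP = 212 / (54 + 1) = 212/55 ≈ 3.855.

β̂_MAP = 3.855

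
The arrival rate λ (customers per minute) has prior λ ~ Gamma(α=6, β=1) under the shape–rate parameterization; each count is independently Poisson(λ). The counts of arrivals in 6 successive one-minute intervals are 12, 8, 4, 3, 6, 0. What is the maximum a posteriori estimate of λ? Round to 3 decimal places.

λ̂_MAP = 5.429

Σxᵢ = 12+8+4+3+6+0 = 33, with n = 6.
Posterior ∝ λ^5e^(−1λ) · λ^33e^(−6λ) = λ^38e^(−7λ), i.e. Gamma(shape=39, rate=7).
The mode of a Gamma(a, b) with a ≥ 1 (shape–rate) is (a−1)/b = 38/7 ≈ 5.429.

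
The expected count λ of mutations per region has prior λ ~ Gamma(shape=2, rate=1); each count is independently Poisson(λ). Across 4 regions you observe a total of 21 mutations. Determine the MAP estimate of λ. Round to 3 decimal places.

λ̂_MAP = 4.400

Σxᵢ = 21, n = 4.
Posterior ∝ λe^(−1λ) · λ^21e^(−4λ) = λ^22e^(−5λ), i.e. Gamma(shape=23, rate=5).
The mode of a Gamma(a, b) with a ≥ 1 (shape–rate) is (a−1)/b = 22/5 ≈ 4.400.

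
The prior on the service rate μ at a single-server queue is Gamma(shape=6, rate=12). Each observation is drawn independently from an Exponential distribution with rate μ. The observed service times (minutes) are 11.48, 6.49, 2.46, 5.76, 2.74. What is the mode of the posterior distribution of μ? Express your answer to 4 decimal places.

The Exponential(rate=μ) likelihood is ∝ μ^n e^(−μΣtᵢ). Here n = 5 and Σtᵢ = 11.48 + 6.49 + 2.46 + 5.76 + 2.74 = 28.93.
Posterior ∝ μ^5e^(−12μ) · μ^5e^(−28.93μ) = μ^10e^(−40.93μ), i.e. Gamma(11, 40.93).
Mode = (a−1)/b = 10/40.93 ≈ 0.2443.

μ̂_MAP = 0.2443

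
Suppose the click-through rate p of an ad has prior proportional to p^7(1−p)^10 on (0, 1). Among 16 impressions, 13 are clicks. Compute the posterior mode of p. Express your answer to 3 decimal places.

p̂_MAP = 0.606

The prior density ∝ p^7(1−p)^10 is the kernel of Beta(8, 11).
Data: 13 successes in 16 trials. The binomial likelihood contributes p^13(1−p)^3, so the posterior is Beta(8+13, 11+3) = Beta(21, 14).
For Beta(a, b) with a, b > 1 the mode is (a−1)/(a+b−2) = 20/33 ≈ 0.606.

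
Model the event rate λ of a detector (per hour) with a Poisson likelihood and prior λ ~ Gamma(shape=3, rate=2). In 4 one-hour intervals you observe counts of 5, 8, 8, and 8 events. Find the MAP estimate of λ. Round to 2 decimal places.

Σxᵢ = 5+8+8+8 = 29, with n = 4.
Posterior ∝ λ^2e^(−2λ) · λ^29e^(−4λ) = λ^31e^(−6λ), i.e. Gamma(shape=32, rate=6).
The mode of a Gamma(a, b) with a ≥ 1 (shape–rate) is (a−1)/b = 31/6 ≈ 5.17.

λ̂_MAP = 5.17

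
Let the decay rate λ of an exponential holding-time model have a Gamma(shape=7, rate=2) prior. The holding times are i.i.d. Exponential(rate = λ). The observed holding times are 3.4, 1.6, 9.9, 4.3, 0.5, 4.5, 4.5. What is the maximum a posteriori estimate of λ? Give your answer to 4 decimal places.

λ̂_MAP = 0.4235

The Exponential(rate=λ) likelihood is ∝ λ^n e^(−λΣtᵢ). Here n = 7 and Σtᵢ = 3.4 + 1.6 + 9.9 + 4.3 + 0.5 + 4.5 + 4.5 = 28.7.
Posterior ∝ λ^6e^(−2λ) · λ^7e^(−28.7λ) = λ^13e^(−30.7λ), i.e. Gamma(14, 30.7).
Mode = (a−1)/b = 13/30.7 ≈ 0.4235.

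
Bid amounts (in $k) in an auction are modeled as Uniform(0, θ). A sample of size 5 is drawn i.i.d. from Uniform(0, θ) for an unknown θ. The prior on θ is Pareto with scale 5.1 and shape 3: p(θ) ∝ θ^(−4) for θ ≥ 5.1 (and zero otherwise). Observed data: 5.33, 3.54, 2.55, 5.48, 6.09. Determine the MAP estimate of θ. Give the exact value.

θ̂_MAP = 6.09

The Uniform(0, θ) likelihood is θ^(−n) for θ ≥ max(xᵢ), zero otherwise. Here max(xᵢ) = 6.09.
Posterior ∝ θ^(−4) · θ^(−5) = θ^(−9) on θ ≥ max(5.1, 6.09) = 6.09.
This density is strictly decreasing in θ, so the posterior mode lies at the lower boundary of the support.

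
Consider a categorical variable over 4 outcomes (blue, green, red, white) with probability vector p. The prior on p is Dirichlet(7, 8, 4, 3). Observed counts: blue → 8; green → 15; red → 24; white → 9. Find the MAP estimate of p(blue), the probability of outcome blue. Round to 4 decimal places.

The posterior is Dirichlet(αᵢ + nᵢ) = Dirichlet(15, 23, 28, 12).
For a Dirichlet(a₁,…,a_K) with all aᵢ > 1, the mode has j-th component (aⱼ − 1)/(Σaᵢ − K).
Here Σaᵢ = 78 and K = 4, so p(blue) = (15 − 1)/(78 − 4) = 14/74 ≈ 0.1892.

MAP estimate of p(blue) = 0.1892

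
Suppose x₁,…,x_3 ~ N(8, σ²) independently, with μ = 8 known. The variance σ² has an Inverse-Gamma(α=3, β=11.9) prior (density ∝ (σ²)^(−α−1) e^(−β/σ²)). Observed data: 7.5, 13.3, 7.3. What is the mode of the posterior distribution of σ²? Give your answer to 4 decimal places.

σ̂²_MAP = 4.7845

Sum of squared deviations about the known mean: SS = (7.5−8)² + (13.3−8)² + (7.3−8)² = 28.83.
The Normal likelihood contributes (σ²)^(−n/2) exp(−SS/(2σ²)), so the posterior is Inverse-Gamma(α + n/2, β + SS/2) = Inverse-Gamma(4.5, 26.315).
The mode of Inverse-Gamma(a, b) is b/(a+1) = 26.315/5.5 ≈ 4.7845.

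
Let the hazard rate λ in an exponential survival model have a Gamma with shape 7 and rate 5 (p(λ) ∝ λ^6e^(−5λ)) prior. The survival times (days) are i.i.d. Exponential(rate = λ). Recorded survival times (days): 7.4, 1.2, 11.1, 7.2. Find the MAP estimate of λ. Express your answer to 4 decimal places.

λ̂_MAP = 0.3135

The Exponential(rate=λ) likelihood is ∝ λ^n e^(−λΣtᵢ). Here n = 4 and Σtᵢ = 7.4 + 1.2 + 11.1 + 7.2 = 26.9.
Posterior ∝ λ^6e^(−5λ) · λ^4e^(−26.9λ) = λ^10e^(−31.9λ), i.e. Gamma(11, 31.9).
Mode = (a−1)/b = 10/31.9 ≈ 0.3135.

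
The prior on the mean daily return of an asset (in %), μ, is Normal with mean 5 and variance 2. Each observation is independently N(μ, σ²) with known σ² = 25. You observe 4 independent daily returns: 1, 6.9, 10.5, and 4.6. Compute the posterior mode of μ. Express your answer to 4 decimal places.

n = 4; x̄ = (1 + 6.9 + 10.5 + 4.6)/4 = 23/4 = 5.75.
For a Normal prior and Normal likelihood with known variance, the posterior is Normal; its mode equals its mean, the precision-weighted average.
Prior precision 1/σ₀² = 1/2 = 0.5; data precision n/σ² = 4/25 = 0.16.
μ̂ = (0.5·5 + 0.16·5.75) / (0.5 + 0.16) = 3.42/0.66 = 57/11 ≈ 5.1818.

μ̂_MAP = 5.1818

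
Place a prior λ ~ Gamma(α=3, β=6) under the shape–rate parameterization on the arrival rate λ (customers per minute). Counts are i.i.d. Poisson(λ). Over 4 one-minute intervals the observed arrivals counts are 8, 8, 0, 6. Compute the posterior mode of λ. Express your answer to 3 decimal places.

Σxᵢ = 8+8+0+6 = 22, with n = 4.
Posterior ∝ λ^2e^(−6λ) · λ^22e^(−4λ) = λ^24e^(−10λ), i.e. Gamma(shape=25, rate=10).
The mode of a Gamma(a, b) with a ≥ 1 (shape–rate) is (a−1)/b = 24/10 ≈ 2.400.

λ̂_MAP = 2.400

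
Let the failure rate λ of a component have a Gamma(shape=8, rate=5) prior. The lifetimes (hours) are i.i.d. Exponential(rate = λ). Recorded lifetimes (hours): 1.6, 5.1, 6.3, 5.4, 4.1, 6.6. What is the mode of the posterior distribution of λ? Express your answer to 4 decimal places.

λ̂_MAP = 0.3812

The Exponential(rate=λ) likelihood is ∝ λ^n e^(−λΣtᵢ). Here n = 6 and Σtᵢ = 1.6 + 5.1 + 6.3 + 5.4 + 4.1 + 6.6 = 29.1.
Posterior ∝ λ^7e^(−5λ) · λ^6e^(−29.1λ) = λ^13e^(−34.1λ), i.e. Gamma(14, 34.1).
Mode = (a−1)/b = 13/34.1 ≈ 0.3812.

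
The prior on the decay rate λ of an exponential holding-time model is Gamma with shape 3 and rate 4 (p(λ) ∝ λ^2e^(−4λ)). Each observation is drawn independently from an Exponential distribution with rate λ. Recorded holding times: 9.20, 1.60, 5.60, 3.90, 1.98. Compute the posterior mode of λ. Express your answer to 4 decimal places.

λ̂_MAP = 0.2664

The Exponential(rate=λ) likelihood is ∝ λ^n e^(−λΣtᵢ). Here n = 5 and Σtᵢ = 9.20 + 1.60 + 5.60 + 3.90 + 1.98 = 22.28.
Posterior ∝ λ^2e^(−4λ) · λ^5e^(−22.28λ) = λ^7e^(−26.28λ), i.e. Gamma(8, 26.28).
Mode = (a−1)/b = 7/26.28 ≈ 0.2664.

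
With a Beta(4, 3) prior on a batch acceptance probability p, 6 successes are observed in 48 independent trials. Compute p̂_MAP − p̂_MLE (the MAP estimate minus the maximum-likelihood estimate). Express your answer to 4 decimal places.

MAP − MLE = 0.0448

Posterior is Beta(10, 45); MAP = (10−1)/(55−2) = 9/53 ≈ 0.16981.
MLE ignores the prior: p̂_MLE = k/n = 6/48 ≈ 0.12500.
Difference = 9/53 − 6/48 = 19/424 ≈ 0.0448.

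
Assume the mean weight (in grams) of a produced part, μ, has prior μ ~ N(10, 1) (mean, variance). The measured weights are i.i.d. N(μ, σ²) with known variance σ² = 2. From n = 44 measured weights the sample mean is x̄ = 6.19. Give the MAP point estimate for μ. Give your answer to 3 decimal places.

μ̂_MAP = 6.356

n = 44, x̄ = 6.19.
For a Normal prior and Normal likelihood with known variance, the posterior is Normal; its mode equals its mean, the precision-weighted average.
Prior precision 1/σ₀² = 1/1 = 1; data precision n/σ² = 44/2 = 22.
μ̂ = (1·10 + 22·6.19) / (1 + 22) = 146.18/23 = 7309/1150 ≈ 6.356.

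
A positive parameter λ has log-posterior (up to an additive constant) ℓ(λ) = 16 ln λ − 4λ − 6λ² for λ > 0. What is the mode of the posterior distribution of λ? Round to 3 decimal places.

λ̂_MAP = 1.000

ℓ'(λ) = 16/λ − 4 − 12λ. Setting this to zero and multiplying by λ: 12λ² + 4λ − 16 = 0.
λ = (−4 + √(4² + 4·12·16)) / (2·12) = (−4 + √784) / 24 = (−4 + 28)/24 = 1.
ℓ''(λ) = −16/λ² − 12 < 0, confirming a maximum.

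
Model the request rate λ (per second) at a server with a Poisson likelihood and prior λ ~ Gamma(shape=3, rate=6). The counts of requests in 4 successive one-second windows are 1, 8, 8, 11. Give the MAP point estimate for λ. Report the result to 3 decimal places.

Σxᵢ = 1+8+8+11 = 28, with n = 4.
Posterior ∝ λ^2e^(−6λ) · λ^28e^(−4λ) = λ^30e^(−10λ), i.e. Gamma(shape=31, rate=10).
The mode of a Gamma(a, b) with a ≥ 1 (shape–rate) is (a−1)/b = 30/10 ≈ 3.000.

λ̂_MAP = 3.000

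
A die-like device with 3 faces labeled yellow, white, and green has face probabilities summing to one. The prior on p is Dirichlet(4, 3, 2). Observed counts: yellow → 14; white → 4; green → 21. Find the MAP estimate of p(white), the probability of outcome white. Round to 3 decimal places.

The posterior is Dirichlet(αᵢ + nᵢ) = Dirichlet(18, 7, 23).
For a Dirichlet(a₁,…,a_K) with all aᵢ > 1, the mode has j-th component (aⱼ − 1)/(Σaᵢ − K).
Here Σaᵢ = 48 and K = 3, so p(white) = (7 − 1)/(48 − 3) = 6/45 ≈ 0.133.

MAP estimate of p(white) = 0.133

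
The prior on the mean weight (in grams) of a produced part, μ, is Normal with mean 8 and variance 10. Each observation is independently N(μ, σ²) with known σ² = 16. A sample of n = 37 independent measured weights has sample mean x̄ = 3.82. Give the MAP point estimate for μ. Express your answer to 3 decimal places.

n = 37, x̄ = 3.82.
For a Normal prior and Normal likelihood with known variance, the posterior is Normal; its mode equals its mean, the precision-weighted average.
Prior precision 1/σ₀² = 1/10 = 0.1; data precision n/σ² = 37/16 = 2.3125.
μ̂ = (0.1·8 + 2.3125·3.82) / (0.1 + 2.3125) = 9.63375/2.4125 = 7707/1930 ≈ 3.993.

μ̂_MAP = 3.993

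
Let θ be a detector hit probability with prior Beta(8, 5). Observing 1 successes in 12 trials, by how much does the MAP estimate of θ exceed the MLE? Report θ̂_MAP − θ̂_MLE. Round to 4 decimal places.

Posterior is Beta(9, 16); MAP = (9−1)/(25−2) = 8/23 ≈ 0.34783.
MLE ignores the prior: θ̂_MLE = k/n = 1/12 ≈ 0.08333.
Difference = 8/23 − 1/12 = 73/276 ≈ 0.2645.

MAP − MLE = 0.2645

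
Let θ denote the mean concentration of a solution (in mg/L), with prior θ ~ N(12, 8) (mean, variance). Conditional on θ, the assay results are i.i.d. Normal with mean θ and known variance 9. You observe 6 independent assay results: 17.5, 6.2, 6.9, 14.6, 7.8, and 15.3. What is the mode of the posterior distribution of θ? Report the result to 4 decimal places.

n = 6; x̄ = (17.5 + 6.2 + 6.9 + 14.6 + 7.8 + 15.3)/6 = 68.3/6 = 683/60 ≈ 11.3833.
For a Normal prior and Normal likelihood with known variance, the posterior is Normal; its mode equals its mean, the precision-weighted average.
Prior precision 1/σ₀² = 1/8 = 0.125; data precision n/σ² = 6/9 = 2/3.
θ̂ = (0.125·12 + (2/3)·(683/60)) / (0.125 + 2/3) = (409/45)/(19/24) = 3272/285 ≈ 11.4807.

θ̂_MAP = 11.4807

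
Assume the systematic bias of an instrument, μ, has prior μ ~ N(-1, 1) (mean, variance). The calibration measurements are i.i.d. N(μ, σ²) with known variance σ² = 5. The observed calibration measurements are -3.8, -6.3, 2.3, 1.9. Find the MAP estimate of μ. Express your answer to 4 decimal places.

n = 4; x̄ = ((-3.8) + (-6.3) + 2.3 + 1.9)/4 = -5.9/4 = -1.475.
For a Normal prior and Normal likelihood with known variance, the posterior is Normal; its mode equals its mean, the precision-weighted average.
Prior precision 1/σ₀² = 1/1 = 1; data precision n/σ² = 4/5 = 0.8.
μ̂ = (1·(-1) + 0.8·(-1.475)) / (1 + 0.8) = (-2.18)/1.8 = -109/90 ≈ -1.2111.

μ̂_MAP = -1.2111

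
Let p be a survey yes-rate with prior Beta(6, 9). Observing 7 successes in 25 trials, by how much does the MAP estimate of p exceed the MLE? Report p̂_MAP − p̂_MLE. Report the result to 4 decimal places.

Posterior is Beta(13, 27); MAP = (13−1)/(40−2) = 12/38 ≈ 0.31579.
MLE ignores the prior: p̂_MLE = k/n = 7/25 ≈ 0.28000.
Difference = 12/38 − 7/25 = 17/475 ≈ 0.0358.

MAP − MLE = 0.0358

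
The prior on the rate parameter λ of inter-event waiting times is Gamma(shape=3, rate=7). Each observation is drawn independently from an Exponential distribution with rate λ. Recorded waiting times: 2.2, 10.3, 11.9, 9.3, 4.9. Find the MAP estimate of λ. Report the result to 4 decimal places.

The Exponential(rate=λ) likelihood is ∝ λ^n e^(−λΣtᵢ). Here n = 5 and Σtᵢ = 2.2 + 10.3 + 11.9 + 9.3 + 4.9 = 38.6.
Posterior ∝ λ^2e^(−7λ) · λ^5e^(−38.6λ) = λ^7e^(−45.6λ), i.e. Gamma(8, 45.6).
Mode = (a−1)/b = 7/45.6 ≈ 0.1535.

λ̂_MAP = 0.1535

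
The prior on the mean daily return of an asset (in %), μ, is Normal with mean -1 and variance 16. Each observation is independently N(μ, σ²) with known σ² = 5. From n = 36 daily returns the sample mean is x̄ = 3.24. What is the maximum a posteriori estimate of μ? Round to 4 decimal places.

n = 36, x̄ = 3.24.
For a Normal prior and Normal likelihood with known variance, the posterior is Normal; its mode equals its mean, the precision-weighted average.
Prior precision 1/σ₀² = 1/16 = 0.0625; data precision n/σ² = 36/5 = 7.2.
μ̂ = (0.0625·(-1) + 7.2·3.24) / (0.0625 + 7.2) = 23.2655/7.2625 = 46531/14525 ≈ 3.2035.

μ̂_MAP = 3.2035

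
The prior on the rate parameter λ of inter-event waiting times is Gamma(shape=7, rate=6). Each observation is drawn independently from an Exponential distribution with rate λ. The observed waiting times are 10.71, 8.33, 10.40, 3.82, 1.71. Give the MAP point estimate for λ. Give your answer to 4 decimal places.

The Exponential(rate=λ) likelihood is ∝ λ^n e^(−λΣtᵢ). Here n = 5 and Σtᵢ = 10.71 + 8.33 + 10.40 + 3.82 + 1.71 = 34.97.
Posterior ∝ λ^6e^(−6λ) · λ^5e^(−34.97λ) = λ^11e^(−40.97λ), i.e. Gamma(12, 40.97).
Mode = (a−1)/b = 11/40.97 ≈ 0.2685.

λ̂_MAP = 0.2685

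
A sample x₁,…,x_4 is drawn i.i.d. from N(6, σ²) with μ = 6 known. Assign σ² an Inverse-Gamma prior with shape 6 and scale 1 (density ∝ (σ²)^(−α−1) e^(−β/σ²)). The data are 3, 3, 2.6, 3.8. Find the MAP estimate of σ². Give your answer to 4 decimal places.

Sum of squared deviations about the known mean: SS = (3−6)² + (3−6)² + (2.6−6)² + (3.8−6)² = 34.4.
The Normal likelihood contributes (σ²)^(−n/2) exp(−SS/(2σ²)), so the posterior is Inverse-Gamma(α + n/2, β + SS/2) = Inverse-Gamma(8, 18.2).
The mode of Inverse-Gamma(a, b) is b/(a+1) = 18.2/9 ≈ 2.0222.

σ̂²_MAP = 2.0222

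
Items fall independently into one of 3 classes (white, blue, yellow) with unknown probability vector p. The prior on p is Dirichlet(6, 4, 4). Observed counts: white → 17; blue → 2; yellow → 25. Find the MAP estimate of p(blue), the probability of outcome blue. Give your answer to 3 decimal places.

The posterior is Dirichlet(αᵢ + nᵢ) = Dirichlet(23, 6, 29).
For a Dirichlet(a₁,…,a_K) with all aᵢ > 1, the mode has j-th component (aⱼ − 1)/(Σaᵢ − K).
Here Σaᵢ = 58 and K = 3, so p(blue) = (6 − 1)/(58 − 3) = 5/55 ≈ 0.091.

MAP estimate of p(blue) = 0.091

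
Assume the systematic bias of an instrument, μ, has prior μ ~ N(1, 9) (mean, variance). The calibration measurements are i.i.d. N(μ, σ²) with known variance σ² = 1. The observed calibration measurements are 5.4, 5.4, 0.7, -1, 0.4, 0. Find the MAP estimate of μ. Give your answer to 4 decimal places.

μ̂_MAP = 1.8018

n = 6; x̄ = (5.4 + 5.4 + 0.7 + (-1) + 0.4 + 0)/6 = 10.9/6 = 109/60 ≈ 1.8167.
For a Normal prior and Normal likelihood with known variance, the posterior is Normal; its mode equals its mean, the precision-weighted average.
Prior precision 1/σ₀² = 1/9; data precision n/σ² = 6/1 = 6.
μ̂ = ((1/9)·1 + 6·(109/60)) / (1/9 + 6) = (991/90)/(55/9) = 991/550 ≈ 1.8018.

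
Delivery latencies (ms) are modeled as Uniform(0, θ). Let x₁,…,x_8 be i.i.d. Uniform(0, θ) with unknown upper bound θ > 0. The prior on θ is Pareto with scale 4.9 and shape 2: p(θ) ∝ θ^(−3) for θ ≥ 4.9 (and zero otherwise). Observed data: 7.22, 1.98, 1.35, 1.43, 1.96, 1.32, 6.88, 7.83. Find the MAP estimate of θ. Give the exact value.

θ̂_MAP = 7.83

The Uniform(0, θ) likelihood is θ^(−n) for θ ≥ max(xᵢ), zero otherwise. Here max(xᵢ) = 7.83.
Posterior ∝ θ^(−3) · θ^(−8) = θ^(−11) on θ ≥ max(4.9, 7.83) = 7.83.
This density is strictly decreasing in θ, so the posterior mode lies at the lower boundary of the support.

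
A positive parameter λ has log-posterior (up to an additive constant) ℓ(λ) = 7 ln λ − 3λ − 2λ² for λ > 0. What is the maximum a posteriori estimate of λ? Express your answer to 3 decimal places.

λ̂_MAP = 1.000

ℓ'(λ) = 7/λ − 3 − 4λ. Setting this to zero and multiplying by λ: 4λ² + 3λ − 7 = 0.
λ = (−3 + √(3² + 4·4·7)) / (2·4) = (−3 + √121) / 8 = (−3 + 11)/8 = 1.
ℓ''(λ) = −7/λ² − 4 < 0, confirming a maximum.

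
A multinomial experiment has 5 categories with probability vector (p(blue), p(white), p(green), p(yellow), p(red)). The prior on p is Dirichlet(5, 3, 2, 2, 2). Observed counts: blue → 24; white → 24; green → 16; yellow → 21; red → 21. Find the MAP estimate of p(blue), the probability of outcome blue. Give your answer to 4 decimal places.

The posterior is Dirichlet(αᵢ + nᵢ) = Dirichlet(29, 27, 18, 23, 23).
For a Dirichlet(a₁,…,a_K) with all aᵢ > 1, the mode has j-th component (aⱼ − 1)/(Σaᵢ − K).
Here Σaᵢ = 120 and K = 5, so p(blue) = (29 − 1)/(120 − 5) = 28/115 ≈ 0.2435.

MAP estimate of p(blue) = 0.2435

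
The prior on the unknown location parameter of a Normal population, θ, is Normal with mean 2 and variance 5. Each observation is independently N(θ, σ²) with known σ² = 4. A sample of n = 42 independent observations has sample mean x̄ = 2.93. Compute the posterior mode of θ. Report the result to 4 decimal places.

n = 42, x̄ = 2.93.
For a Normal prior and Normal likelihood with known variance, the posterior is Normal; its mode equals its mean, the precision-weighted average.
Prior precision 1/σ₀² = 1/5 = 0.2; data precision n/σ² = 42/4 = 10.5.
θ̂ = (0.2·2 + 10.5·2.93) / (0.2 + 10.5) = 31.165/10.7 = 6233/2140 ≈ 2.9126.

θ̂_MAP = 2.9126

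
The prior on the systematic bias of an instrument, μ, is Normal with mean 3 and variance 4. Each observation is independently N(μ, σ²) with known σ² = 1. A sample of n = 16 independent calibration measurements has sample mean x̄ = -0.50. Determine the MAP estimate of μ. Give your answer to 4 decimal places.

n = 16, x̄ = -0.50.
For a Normal prior and Normal likelihood with known variance, the posterior is Normal; its mode equals its mean, the precision-weighted average.
Prior precision 1/σ₀² = 1/4 = 0.25; data precision n/σ² = 16/1 = 16.
μ̂ = (0.25·3 + 16·(-0.5)) / (0.25 + 16) = (-7.25)/16.25 = -29/65 ≈ -0.4462.

μ̂_MAP = -0.4462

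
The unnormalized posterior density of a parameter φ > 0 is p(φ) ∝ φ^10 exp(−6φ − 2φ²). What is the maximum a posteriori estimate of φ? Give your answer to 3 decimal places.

ℓ'(φ) = 10/φ − 6 − 4φ. Setting this to zero and multiplying by φ: 4φ² + 6φ − 10 = 0.
φ = (−6 + √(6² + 4·4·10)) / (2·4) = (−6 + √196) / 8 = (−6 + 14)/8 = 1.
ℓ''(φ) = −10/φ² − 4 < 0, confirming a maximum.

φ̂_MAP = 1.000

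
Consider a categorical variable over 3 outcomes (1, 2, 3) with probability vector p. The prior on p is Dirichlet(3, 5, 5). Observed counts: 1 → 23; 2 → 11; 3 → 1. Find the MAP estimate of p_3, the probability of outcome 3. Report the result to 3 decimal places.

MAP estimate: 0.111

The posterior is Dirichlet(αᵢ + nᵢ) = Dirichlet(26, 16, 6).
For a Dirichlet(a₁,…,a_K) with all aᵢ > 1, the mode has j-th component (aⱼ − 1)/(Σaᵢ − K).
Here Σaᵢ = 48 and K = 3, so p_3 = (6 − 1)/(48 − 3) = 5/45 ≈ 0.111.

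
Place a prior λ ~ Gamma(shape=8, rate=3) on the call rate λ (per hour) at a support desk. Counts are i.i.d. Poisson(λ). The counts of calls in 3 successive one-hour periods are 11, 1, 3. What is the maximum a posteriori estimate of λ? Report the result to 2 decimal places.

Σxᵢ = 11+1+3 = 15, with n = 3.
Posterior ∝ λ^7e^(−3λ) · λ^15e^(−3λ) = λ^22e^(−6λ), i.e. Gamma(shape=23, rate=6).
The mode of a Gamma(a, b) with a ≥ 1 (shape–rate) is (a−1)/b = 22/6 ≈ 3.67.

λ̂_MAP = 3.67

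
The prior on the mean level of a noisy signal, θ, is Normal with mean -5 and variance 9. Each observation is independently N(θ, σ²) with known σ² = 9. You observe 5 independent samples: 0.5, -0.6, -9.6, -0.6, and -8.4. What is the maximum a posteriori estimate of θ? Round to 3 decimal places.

θ̂_MAP = -3.950

n = 5; x̄ = (0.5 + (-0.6) + (-9.6) + (-0.6) + (-8.4))/5 = -18.7/5 = -3.74.
For a Normal prior and Normal likelihood with known variance, the posterior is Normal; its mode equals its mean, the precision-weighted average.
Prior precision 1/σ₀² = 1/9; data precision n/σ² = 5/9.
θ̂ = ((1/9)·(-5) + (5/9)·(-3.74)) / (1/9 + 5/9) = (-79/30)/(2/3) = -3.950.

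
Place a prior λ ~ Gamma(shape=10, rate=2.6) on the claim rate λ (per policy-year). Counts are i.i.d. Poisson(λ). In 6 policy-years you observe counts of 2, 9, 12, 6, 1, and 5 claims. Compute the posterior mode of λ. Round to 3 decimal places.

λ̂_MAP = 5.116

Σxᵢ = 2+9+12+6+1+5 = 35, with n = 6.
Posterior ∝ λ^9e^(−2.6λ) · λ^35e^(−6λ) = λ^44e^(−8.6λ), i.e. Gamma(shape=45, rate=8.6).
The mode of a Gamma(a, b) with a ≥ 1 (shape–rate) is (a−1)/b = 44/8.6 ≈ 5.116.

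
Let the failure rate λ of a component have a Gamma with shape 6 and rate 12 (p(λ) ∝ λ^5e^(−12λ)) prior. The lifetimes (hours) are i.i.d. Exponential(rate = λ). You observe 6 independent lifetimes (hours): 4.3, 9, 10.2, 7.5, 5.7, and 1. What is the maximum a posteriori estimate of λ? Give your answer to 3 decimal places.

λ̂_MAP = 0.221

The Exponential(rate=λ) likelihood is ∝ λ^n e^(−λΣtᵢ). Here n = 6 and Σtᵢ = 4.3 + 9 + 10.2 + 7.5 + 5.7 + 1 = 37.7.
Posterior ∝ λ^5e^(−12λ) · λ^6e^(−37.7λ) = λ^11e^(−49.7λ), i.e. Gamma(12, 49.7).
Mode = (a−1)/b = 11/49.7 ≈ 0.221.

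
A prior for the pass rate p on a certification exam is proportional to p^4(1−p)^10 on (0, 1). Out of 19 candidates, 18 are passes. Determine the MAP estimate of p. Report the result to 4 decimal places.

p̂_MAP = 0.6667

The prior density ∝ p^4(1−p)^10 is the kernel of Beta(5, 11).
Data: 18 successes in 19 trials. The binomial likelihood contributes p^18(1−p)^1, so the posterior is Beta(5+18, 11+1) = Beta(23, 12).
For Beta(a, b) with a, b > 1 the mode is (a−1)/(a+b−2) = 22/33 ≈ 0.6667.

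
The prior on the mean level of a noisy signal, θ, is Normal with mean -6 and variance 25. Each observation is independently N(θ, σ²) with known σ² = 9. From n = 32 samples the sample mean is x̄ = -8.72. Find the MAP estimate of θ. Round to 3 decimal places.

θ̂_MAP = -8.690

n = 32, x̄ = -8.72.
For a Normal prior and Normal likelihood with known variance, the posterior is Normal; its mode equals its mean, the precision-weighted average.
Prior precision 1/σ₀² = 1/25 = 0.04; data precision n/σ² = 32/9.
θ̂ = (0.04·(-6) + (32/9)·(-8.72)) / (0.04 + 32/9) = (-1406/45)/(809/225) = -7030/809 ≈ -8.690.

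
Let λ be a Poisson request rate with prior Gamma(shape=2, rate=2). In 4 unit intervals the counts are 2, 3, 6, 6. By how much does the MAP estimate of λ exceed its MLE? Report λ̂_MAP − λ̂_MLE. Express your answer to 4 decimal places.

MAP − MLE = -1.2500

Σxᵢ = 17. Posterior is Gamma(19, 6); MAP = (19−1)/6 = 18/6 ≈ 3.00000.
MLE = x̄ = 17/4 ≈ 4.25000.
Difference = 18/6 − 17/4 = -5/4 ≈ -1.2500.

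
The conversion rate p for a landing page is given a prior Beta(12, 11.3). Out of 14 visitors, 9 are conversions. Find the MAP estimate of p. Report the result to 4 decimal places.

p̂_MAP = 0.5666

Prior: Beta(12, 11.3).
Data: 9 successes in 14 trials. The binomial likelihood contributes p^9(1−p)^5, so the posterior is Beta(12+9, 11.3+5) = Beta(21, 16.3).
For Beta(a, b) with a, b > 1 the mode is (a−1)/(a+b−2) = 20/35.3 ≈ 0.5666.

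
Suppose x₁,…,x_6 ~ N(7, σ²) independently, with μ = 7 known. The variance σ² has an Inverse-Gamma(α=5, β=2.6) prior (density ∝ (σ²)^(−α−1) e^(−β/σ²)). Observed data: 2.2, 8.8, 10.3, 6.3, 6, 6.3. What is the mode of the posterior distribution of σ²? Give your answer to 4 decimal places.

Sum of squared deviations about the known mean: SS = (2.2−7)² + (8.8−7)² + (10.3−7)² + (6.3−7)² + (6−7)² + (6.3−7)² = 39.15.
The Normal likelihood contributes (σ²)^(−n/2) exp(−SS/(2σ²)), so the posterior is Inverse-Gamma(α + n/2, β + SS/2) = Inverse-Gamma(8, 22.175).
The mode of Inverse-Gamma(a, b) is b/(a+1) = 22.175/9 ≈ 2.4639.

σ̂²_MAP = 2.4639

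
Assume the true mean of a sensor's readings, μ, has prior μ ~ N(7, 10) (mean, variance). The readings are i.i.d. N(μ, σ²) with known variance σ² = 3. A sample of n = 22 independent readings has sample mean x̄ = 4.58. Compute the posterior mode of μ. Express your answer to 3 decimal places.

n = 22, x̄ = 4.58.
For a Normal prior and Normal likelihood with known variance, the posterior is Normal; its mode equals its mean, the precision-weighted average.
Prior precision 1/σ₀² = 1/10 = 0.1; data precision n/σ² = 22/3.
μ̂ = (0.1·7 + (22/3)·4.58) / (0.1 + 22/3) = (5143/150)/(223/30) = 5143/1115 ≈ 4.613.

μ̂_MAP = 4.613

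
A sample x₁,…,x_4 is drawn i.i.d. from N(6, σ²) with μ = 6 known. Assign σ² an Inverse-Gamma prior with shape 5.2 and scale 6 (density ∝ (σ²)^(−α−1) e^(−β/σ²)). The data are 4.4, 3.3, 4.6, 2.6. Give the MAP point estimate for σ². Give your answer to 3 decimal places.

Sum of squared deviations about the known mean: SS = (4.4−6)² + (3.3−6)² + (4.6−6)² + (2.6−6)² = 23.37.
The Normal likelihood contributes (σ²)^(−n/2) exp(−SS/(2σ²)), so the posterior is Inverse-Gamma(α + n/2, β + SS/2) = Inverse-Gamma(7.2, 17.685).
The mode of Inverse-Gamma(a, b) is b/(a+1) = 17.685/8.2 ≈ 2.157.

σ̂²_MAP = 2.157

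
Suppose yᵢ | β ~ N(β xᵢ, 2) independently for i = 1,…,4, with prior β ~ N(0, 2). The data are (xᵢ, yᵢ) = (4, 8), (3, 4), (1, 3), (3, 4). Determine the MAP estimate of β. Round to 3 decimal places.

β̂_MAP = 1.639

log p(β | y) = −Σ(yᵢ − βxᵢ)²/(2·2) − β²/(2·2) + const.
Setting the derivative to zero: Σxᵢ(yᵢ − βxᵢ)/2 − β/2 = 0, so β = Σxᵢyᵢ / (Σxᵢ² + σ²/τ²).
Σxᵢyᵢ = 4·8 + 3·4 + 1·3 + 3·4 = 59; Σxᵢ² = 35; σ²/τ² = 1.
β̂_MAP = 59 / (35 + 1) = 59/36 ≈ 1.639.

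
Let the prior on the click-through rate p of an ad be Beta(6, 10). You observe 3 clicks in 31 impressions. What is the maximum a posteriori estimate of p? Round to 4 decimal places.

p̂_MAP = 0.1778

Prior: Beta(6, 10).
Data: 3 successes in 31 trials. The binomial likelihood contributes p^3(1−p)^28, so the posterior is Beta(6+3, 10+28) = Beta(9, 38).
For Beta(a, b) with a, b > 1 the mode is (a−1)/(a+b−2) = 8/45 ≈ 0.1778.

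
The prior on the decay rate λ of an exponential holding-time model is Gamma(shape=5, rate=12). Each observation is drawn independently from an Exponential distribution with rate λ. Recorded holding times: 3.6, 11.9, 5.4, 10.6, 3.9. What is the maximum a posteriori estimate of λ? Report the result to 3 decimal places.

λ̂_MAP = 0.190

The Exponential(rate=λ) likelihood is ∝ λ^n e^(−λΣtᵢ). Here n = 5 and Σtᵢ = 3.6 + 11.9 + 5.4 + 10.6 + 3.9 = 35.4.
Posterior ∝ λ^4e^(−12λ) · λ^5e^(−35.4λ) = λ^9e^(−47.4λ), i.e. Gamma(10, 47.4).
Mode = (a−1)/b = 9/47.4 ≈ 0.190.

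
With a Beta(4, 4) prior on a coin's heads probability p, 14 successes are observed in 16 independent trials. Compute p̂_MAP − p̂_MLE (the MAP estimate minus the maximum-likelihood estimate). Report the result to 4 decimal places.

MAP − MLE = -0.1023

Posterior is Beta(18, 6); MAP = (18−1)/(24−2) = 17/22 ≈ 0.77273.
MLE ignores the prior: p̂_MLE = k/n = 14/16 ≈ 0.87500.
Difference = 17/22 − 14/16 = -9/88 ≈ -0.1023.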